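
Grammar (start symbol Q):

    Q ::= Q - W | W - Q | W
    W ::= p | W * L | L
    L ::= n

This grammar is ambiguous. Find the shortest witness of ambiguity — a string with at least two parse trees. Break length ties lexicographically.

n - n

length 1: no string has ≥2 trees
length 3: n - n has 2 parse trees

Two derivations of n - n:
  Q ⇒ Q - W ⇒ W - W ⇒ L - W ⇒ n - W ⇒ n - L ⇒ n - n
  Q ⇒ W - Q ⇒ L - Q ⇒ n - Q ⇒ n - W ⇒ n - L ⇒ n - n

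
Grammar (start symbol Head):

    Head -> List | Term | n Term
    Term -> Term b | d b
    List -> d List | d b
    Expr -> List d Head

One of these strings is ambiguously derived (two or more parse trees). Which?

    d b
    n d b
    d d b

d b

d b: 2 trees
n d b: 1 tree
d d b: 1 tree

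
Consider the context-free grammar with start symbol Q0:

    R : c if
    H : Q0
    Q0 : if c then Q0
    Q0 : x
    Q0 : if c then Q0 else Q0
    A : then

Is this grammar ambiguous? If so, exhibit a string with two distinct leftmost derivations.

Witness: if c then if c then x else x

Derivation 1: Q0 ⇒ if c then Q0 ⇒ if c then if c then Q0 else Q0 ⇒ if c then if c then x else Q0 ⇒ if c then if c then x else x
Derivation 2: Q0 ⇒ if c then Q0 else Q0 ⇒ if c then if c then Q0 else Q0 ⇒ if c then if c then x else Q0 ⇒ if c then if c then x else x

Two distinct leftmost derivations for the same string.

Ambiguous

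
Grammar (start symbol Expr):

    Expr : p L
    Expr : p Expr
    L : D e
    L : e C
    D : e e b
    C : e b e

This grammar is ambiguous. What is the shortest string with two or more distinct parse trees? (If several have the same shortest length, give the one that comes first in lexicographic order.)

length 5: p e e b e has 2 parse trees

Two derivations of p e e b e:
  Expr ⇒ p L ⇒ p D e ⇒ p e e b e
  Expr ⇒ p L ⇒ p e C ⇒ p e e b e

p e e b e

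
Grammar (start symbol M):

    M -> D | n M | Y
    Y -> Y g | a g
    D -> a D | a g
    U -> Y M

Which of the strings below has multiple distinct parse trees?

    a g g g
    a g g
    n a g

a g g g: 1 tree
a g g: 1 tree
n a g: 2 trees

n a g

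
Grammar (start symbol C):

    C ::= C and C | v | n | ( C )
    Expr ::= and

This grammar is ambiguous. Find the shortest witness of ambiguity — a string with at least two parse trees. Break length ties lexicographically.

length 1: no string has ≥2 trees
length 3: no string has ≥2 trees
length 5: n and n and n has 2 parse trees

Two derivations of n and n and n:
  C ⇒ C and C ⇒ C and C and C ⇒ n and C and C ⇒ n and n and C ⇒ n and n and n
  C ⇒ C and C ⇒ n and C ⇒ n and C and C ⇒ n and n and C ⇒ n and n and n

n and n and n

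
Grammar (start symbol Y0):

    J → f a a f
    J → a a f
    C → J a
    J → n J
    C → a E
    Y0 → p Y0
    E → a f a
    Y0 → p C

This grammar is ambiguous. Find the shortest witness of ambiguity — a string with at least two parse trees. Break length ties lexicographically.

p a a f a

length 5: p a a f a has 2 parse trees

Two derivations of p a a f a:
  Y0 ⇒ p C ⇒ p J a ⇒ p a a f a
  Y0 ⇒ p C ⇒ p a E ⇒ p a a f a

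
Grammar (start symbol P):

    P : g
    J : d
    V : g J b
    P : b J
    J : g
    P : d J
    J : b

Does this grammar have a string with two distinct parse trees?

Only P, J are reachable from P; ignoring the rest: Each reachable nonterminal has at most one production per leading terminal, and all productions are right-linear; the derivation is determined token-by-token.

Unambiguous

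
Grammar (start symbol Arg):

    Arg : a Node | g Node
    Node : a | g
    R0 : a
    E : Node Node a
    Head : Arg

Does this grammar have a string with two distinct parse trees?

(R0, E, Head are unreachable from Arg, so their rules don't affect L(Arg).) Each reachable nonterminal has at most one production per leading terminal, and all productions are right-linear; the derivation is determined token-by-token.

Unambiguous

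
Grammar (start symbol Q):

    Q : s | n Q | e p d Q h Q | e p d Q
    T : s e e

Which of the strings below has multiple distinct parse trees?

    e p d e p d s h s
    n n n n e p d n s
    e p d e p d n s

e p d e p d s h s: 2 trees
n n n n e p d n s: 1 tree
e p d e p d n s: 1 tree

e p d e p d s h s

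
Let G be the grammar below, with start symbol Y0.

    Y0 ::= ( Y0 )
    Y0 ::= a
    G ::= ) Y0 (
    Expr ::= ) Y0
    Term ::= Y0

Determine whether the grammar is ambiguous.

Unambiguous

Only Y0 is reachable from Y0; ignoring the rest: Each string is a nest of matched brackets around a single atom. An opening bracket forces the recursive rule; an atom forces the base rule.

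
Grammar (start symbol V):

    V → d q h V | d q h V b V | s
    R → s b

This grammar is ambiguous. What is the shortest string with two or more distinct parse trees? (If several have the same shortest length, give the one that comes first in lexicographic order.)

length 1: no string has ≥2 trees
length 4: no string has ≥2 trees
length 6: no string has ≥2 trees
length 7: no string has ≥2 trees
length 9: d q h d q h s b s has 2 parse trees

Two derivations of d q h d q h s b s:
  V ⇒ d q h V ⇒ d q h d q h V b V ⇒ d q h d q h s b V ⇒ d q h d q h s b s
  V ⇒ d q h V b V ⇒ d q h d q h V b V ⇒ d q h d q h s b V ⇒ d q h d q h s b s

d q h d q h s b s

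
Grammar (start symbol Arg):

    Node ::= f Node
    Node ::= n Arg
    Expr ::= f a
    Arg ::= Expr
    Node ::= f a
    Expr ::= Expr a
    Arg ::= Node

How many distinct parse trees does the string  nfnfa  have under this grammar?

2

Parse trees for nfnfa:
  [Arg [Node n [Arg [Node f [Node n [Arg [Expr f a]]]]]]]
  [Arg [Node n [Arg [Node f [Node n [Arg [Node f a]]]]]]]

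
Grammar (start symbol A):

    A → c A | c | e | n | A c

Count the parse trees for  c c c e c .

Parse trees for c c c e c:
  [A c [A c [A c [A [A e] c]]]]
  [A c [A c [A [A c [A e]] c]]]
  [A c [A [A c [A c [A e]]] c]]
  [A [A c [A c [A c [A e]]]] c]

4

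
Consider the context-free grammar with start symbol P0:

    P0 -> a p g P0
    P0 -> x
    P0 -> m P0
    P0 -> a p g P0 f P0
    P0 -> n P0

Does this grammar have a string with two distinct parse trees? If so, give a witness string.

Witness: a p g a p g x f x

Derivation 1: P0 ⇒ a p g P0 ⇒ a p g a p g P0 f P0 ⇒ a p g a p g x f P0 ⇒ a p g a p g x f x
Derivation 2: P0 ⇒ a p g P0 f P0 ⇒ a p g a p g P0 f P0 ⇒ a p g a p g x f P0 ⇒ a p g a p g x f x

Two distinct leftmost derivations for the same string.

Ambiguous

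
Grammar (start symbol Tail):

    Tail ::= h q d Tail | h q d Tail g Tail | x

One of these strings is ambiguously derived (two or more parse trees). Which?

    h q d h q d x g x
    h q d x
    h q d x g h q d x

h q d h q d x g x

h q d h q d x g x: 2 trees
h q d x: 1 tree
h q d x g h q d x: 1 tree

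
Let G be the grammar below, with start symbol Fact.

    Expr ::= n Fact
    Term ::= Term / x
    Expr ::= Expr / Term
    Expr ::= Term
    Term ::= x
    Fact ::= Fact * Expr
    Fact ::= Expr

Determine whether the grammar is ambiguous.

Ambiguous

Witness: x / x

Derivation 1: Fact ⇒ Expr ⇒ Expr / Term ⇒ Term / Term ⇒ x / Term ⇒ x / x
Derivation 2: Fact ⇒ Expr ⇒ Term ⇒ Term / x ⇒ x / x

Two distinct leftmost derivations for the same string.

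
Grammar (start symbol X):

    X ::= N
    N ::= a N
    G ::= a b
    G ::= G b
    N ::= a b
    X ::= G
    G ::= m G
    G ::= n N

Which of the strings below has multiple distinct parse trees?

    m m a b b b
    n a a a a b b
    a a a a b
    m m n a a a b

m m a b b b

m m a b b b: 6 trees
n a a a a b b: 1 tree
a a a a b: 1 tree
m m n a a a b: 1 tree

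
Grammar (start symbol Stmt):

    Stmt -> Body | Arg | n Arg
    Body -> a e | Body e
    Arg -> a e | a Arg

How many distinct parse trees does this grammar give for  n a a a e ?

1

Parse trees for n a a a e:
  [Stmt n [Arg a [Arg a [Arg a e]]]]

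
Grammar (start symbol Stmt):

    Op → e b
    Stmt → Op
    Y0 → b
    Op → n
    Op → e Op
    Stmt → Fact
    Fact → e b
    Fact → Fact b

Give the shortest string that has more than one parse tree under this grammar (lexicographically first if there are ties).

e b

length 1: no string has ≥2 trees
length 2: e b has 2 parse trees

Two derivations of e b:
  Stmt ⇒ Op ⇒ e b
  Stmt ⇒ Fact ⇒ e b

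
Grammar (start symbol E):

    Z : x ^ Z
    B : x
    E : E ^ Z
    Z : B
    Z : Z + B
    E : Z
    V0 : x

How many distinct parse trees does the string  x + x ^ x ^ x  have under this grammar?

Parse trees for x + x ^ x ^ x:
  [E [E [Z [Z [B x]] + [B x]]] ^ [Z x ^ [Z [B x]]]]
  [E [E [E [Z [Z [B x]] + [B x]]] ^ [Z [B x]]] ^ [Z [B x]]]

2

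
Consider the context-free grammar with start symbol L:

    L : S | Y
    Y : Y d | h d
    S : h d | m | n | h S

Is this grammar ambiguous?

Ambiguous

Witness: h d

Derivation 1: L ⇒ S ⇒ h d
Derivation 2: L ⇒ Y ⇒ h d

Two distinct leftmost derivations for the same string.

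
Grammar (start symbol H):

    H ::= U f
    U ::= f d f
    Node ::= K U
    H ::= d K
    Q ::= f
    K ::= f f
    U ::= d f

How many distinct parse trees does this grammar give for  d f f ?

2

Parse trees for d f f:
  [H [U d f] f]
  [H d [K f f]]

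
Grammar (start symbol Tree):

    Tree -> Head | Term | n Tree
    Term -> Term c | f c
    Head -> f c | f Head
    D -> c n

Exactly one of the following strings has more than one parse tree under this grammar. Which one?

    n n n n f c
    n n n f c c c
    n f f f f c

n n n n f c: 2 trees
n n n f c c c: 1 tree
n f f f f c: 1 tree

n n n n f c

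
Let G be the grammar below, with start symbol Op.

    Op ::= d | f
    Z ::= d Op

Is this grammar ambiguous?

Unambiguous

Only Op is reachable from Op; ignoring the rest: Each reachable nonterminal has at most one production per leading terminal, and all productions are right-linear; the derivation is determined token-by-token.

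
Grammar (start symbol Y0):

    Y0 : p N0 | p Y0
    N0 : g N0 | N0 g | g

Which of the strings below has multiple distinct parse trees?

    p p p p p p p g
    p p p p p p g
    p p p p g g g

p p p p g g g

p p p p p p p g: 1 tree
p p p p p p g: 1 tree
p p p p g g g: 4 trees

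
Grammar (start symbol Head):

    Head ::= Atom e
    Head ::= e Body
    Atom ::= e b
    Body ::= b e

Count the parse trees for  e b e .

2

Parse trees for e b e:
  [Head [Atom e b] e]
  [Head e [Body b e]]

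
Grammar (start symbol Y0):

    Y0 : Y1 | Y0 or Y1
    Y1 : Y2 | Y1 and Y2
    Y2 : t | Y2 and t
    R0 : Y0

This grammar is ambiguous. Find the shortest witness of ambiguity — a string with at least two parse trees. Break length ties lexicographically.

length 1: no string has ≥2 trees
length 3: t and t has 2 parse trees

Two derivations of t and t:
  Y0 ⇒ Y1 ⇒ Y2 ⇒ Y2 and t ⇒ t and t
  Y0 ⇒ Y1 ⇒ Y1 and Y2 ⇒ Y2 and Y2 ⇒ t and Y2 ⇒ t and t

t and t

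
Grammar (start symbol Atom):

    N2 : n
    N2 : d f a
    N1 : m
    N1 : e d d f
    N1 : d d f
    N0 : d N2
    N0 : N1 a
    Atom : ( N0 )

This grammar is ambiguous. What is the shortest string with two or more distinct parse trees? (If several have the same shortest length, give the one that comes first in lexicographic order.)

length 4: no string has ≥2 trees
length 6: ( d d f a ) has 2 parse trees

Two derivations of ( d d f a ):
  Atom ⇒ ( N0 ) ⇒ ( d N2 ) ⇒ ( d d f a )
  Atom ⇒ ( N0 ) ⇒ ( N1 a ) ⇒ ( d d f a )

( d d f a )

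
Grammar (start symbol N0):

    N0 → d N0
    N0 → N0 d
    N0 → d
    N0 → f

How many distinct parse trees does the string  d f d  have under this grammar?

2

Parse trees for d f d:
  [N0 d [N0 [N0 f] d]]
  [N0 [N0 d [N0 f]] d]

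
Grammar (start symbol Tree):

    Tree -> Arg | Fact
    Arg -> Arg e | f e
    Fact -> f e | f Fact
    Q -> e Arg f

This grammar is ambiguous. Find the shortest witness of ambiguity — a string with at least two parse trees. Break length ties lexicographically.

length 2: f e has 2 parse trees

Two derivations of f e:
  Tree ⇒ Arg ⇒ f e
  Tree ⇒ Fact ⇒ f e

f e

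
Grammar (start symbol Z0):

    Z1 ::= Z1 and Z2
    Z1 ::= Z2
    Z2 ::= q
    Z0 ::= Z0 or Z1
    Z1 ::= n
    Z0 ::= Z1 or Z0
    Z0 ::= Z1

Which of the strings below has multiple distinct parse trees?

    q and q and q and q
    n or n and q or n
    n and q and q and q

n or n and q or n

q and q and q and q: 1 tree
n or n and q or n: 4 trees
n and q and q and q: 1 tree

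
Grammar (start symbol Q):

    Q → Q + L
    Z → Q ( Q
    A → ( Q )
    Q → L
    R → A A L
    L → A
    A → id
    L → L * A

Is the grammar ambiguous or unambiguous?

Only Q, L, A are reachable from Q; ignoring the rest: The grammar is stratified — Q handles '+' (left-recursive), L handles '*', A atoms. Each operator has a fixed associativity and precedence level, so every string has one parse.

Unambiguous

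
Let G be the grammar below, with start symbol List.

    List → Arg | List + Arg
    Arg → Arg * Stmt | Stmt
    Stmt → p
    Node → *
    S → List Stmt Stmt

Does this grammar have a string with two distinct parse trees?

(Node, S are unreachable from List, so their rules don't affect L(List).) List → List + Arg | Arg  ;  Arg → Arg * Stmt | Stmt  — a left-associative chain with Stmt at the bottom. Each string factors uniquely by precedence.

Unambiguous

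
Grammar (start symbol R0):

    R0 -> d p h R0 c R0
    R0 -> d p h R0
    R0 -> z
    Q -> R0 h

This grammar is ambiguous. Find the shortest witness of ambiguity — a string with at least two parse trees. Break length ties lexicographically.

length 1: no string has ≥2 trees
length 4: no string has ≥2 trees
length 6: no string has ≥2 trees
length 7: no string has ≥2 trees
length 9: d p h d p h z c z has 2 parse trees

Two derivations of d p h d p h z c z:
  R0 ⇒ d p h R0 c R0 ⇒ d p h d p h R0 c R0 ⇒ d p h d p h z c R0 ⇒ d p h d p h z c z
  R0 ⇒ d p h R0 ⇒ d p h d p h R0 c R0 ⇒ d p h d p h z c R0 ⇒ d p h d p h z c z

d p h d p h z c z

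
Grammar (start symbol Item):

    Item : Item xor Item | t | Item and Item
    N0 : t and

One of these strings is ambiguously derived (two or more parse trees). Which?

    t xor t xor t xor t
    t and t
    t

t xor t xor t xor t

t xor t xor t xor t: 5 trees
t and t: 1 tree
t: 1 tree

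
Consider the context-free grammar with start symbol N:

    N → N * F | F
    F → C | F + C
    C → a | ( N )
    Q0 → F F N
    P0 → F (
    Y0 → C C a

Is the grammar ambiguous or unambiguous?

Unambiguous

(Q0, P0, Y0 are unreachable from N, so their rules don't affect L(N).) The grammar is stratified — N handles '*' (left-recursive), F handles '+', C atoms. Each operator has a fixed associativity and precedence level, so every string has one parse.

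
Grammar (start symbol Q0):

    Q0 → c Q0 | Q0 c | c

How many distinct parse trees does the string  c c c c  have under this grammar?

Parse trees for c c c c:
  [Q0 c [Q0 c [Q0 c [Q0 c]]]]
  [Q0 c [Q0 c [Q0 [Q0 c] c]]]
  [Q0 c [Q0 [Q0 c [Q0 c]] c]]
  [Q0 c [Q0 [Q0 [Q0 c] c] c]]
  [Q0 [Q0 c [Q0 c [Q0 c]]] c]
  [Q0 [Q0 c [Q0 [Q0 c] c]] c]
  [Q0 [Q0 [Q0 c [Q0 c]] c] c]
  [Q0 [Q0 [Q0 [Q0 c] c] c] c]

8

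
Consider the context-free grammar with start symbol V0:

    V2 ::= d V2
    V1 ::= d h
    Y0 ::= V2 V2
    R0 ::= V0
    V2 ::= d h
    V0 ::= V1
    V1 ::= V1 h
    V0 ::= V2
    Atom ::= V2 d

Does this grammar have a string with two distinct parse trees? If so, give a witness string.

Ambiguous

Witness: d h

Derivation 1: V0 ⇒ V1 ⇒ d h
Derivation 2: V0 ⇒ V2 ⇒ d h

Two distinct leftmost derivations for the same string.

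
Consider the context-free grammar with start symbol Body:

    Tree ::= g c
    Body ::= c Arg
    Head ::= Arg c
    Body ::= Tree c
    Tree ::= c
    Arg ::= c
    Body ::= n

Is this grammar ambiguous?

Ambiguous

Witness: c c

Derivation 1: Body ⇒ c Arg ⇒ c c
Derivation 2: Body ⇒ Tree c ⇒ c c

Two distinct leftmost derivations for the same string.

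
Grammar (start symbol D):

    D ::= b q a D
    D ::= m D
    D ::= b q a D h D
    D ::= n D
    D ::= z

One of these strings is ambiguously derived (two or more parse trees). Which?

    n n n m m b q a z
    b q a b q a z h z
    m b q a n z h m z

b q a b q a z h z

n n n m m b q a z: 1 tree
b q a b q a z h z: 2 trees
m b q a n z h m z: 1 tree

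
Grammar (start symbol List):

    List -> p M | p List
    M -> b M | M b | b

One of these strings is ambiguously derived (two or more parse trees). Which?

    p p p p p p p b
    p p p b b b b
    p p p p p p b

p p p b b b b

p p p p p p p b: 1 tree
p p p b b b b: 8 trees
p p p p p p b: 1 tree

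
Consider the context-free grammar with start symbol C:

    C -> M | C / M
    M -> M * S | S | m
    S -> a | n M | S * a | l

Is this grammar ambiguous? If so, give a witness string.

Ambiguous

Witness: a * a

Derivation 1: C ⇒ M ⇒ M * S ⇒ S * S ⇒ a * S ⇒ a * a
Derivation 2: C ⇒ M ⇒ S ⇒ S * a ⇒ a * a

Two distinct leftmost derivations for the same string.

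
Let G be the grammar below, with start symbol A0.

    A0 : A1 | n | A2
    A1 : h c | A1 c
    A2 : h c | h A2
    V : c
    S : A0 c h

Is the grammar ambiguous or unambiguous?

Witness: h c

Derivation 1: A0 ⇒ A1 ⇒ h c
Derivation 2: A0 ⇒ A2 ⇒ h c

Two distinct leftmost derivations for the same string.

Ambiguous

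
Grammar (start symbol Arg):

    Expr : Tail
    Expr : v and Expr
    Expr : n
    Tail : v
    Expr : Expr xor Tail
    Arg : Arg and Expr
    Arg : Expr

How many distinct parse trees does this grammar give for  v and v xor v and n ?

3

Parse trees for v and v xor v and n:
  [Arg [Arg [Arg [Expr [Tail v]]] and [Expr [Expr [Tail v]] xor [Tail v]]] and [Expr n]]
  [Arg [Arg [Expr v and [Expr [Expr [Tail v]] xor [Tail v]]]] and [Expr n]]
  [Arg [Arg [Expr [Expr v and [Expr [Tail v]]] xor [Tail v]]] and [Expr n]]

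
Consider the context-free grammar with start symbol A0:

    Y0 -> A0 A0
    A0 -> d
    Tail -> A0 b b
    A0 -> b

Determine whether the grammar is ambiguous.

(Tail, Y0 are unreachable from A0, so their rules don't affect L(A0).) Restricted to the reachable nonterminals, every rule has the form A → t or A → t B, and no two rules for the same A share a first terminal. The grammar encodes a DFA — one run per string.

Unambiguous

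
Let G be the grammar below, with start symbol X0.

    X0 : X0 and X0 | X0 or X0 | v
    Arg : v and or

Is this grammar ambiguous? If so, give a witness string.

Witness: v and v and v

Derivation 1: X0 ⇒ X0 and X0 ⇒ X0 and X0 and X0 ⇒ v and X0 and X0 ⇒ v and v and X0 ⇒ v and v and v
Derivation 2: X0 ⇒ X0 and X0 ⇒ v and X0 ⇒ v and X0 and X0 ⇒ v and v and X0 ⇒ v and v and v

Two distinct leftmost derivations for the same string.

Ambiguous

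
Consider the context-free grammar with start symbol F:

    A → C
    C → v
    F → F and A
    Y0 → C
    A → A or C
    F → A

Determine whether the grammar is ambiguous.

(Y0 is unreachable from F, so its rules don't affect L(F).) F → F and A | A  ;  A → A or C | C  — a left-associative chain with C at the bottom. Each string factors uniquely by precedence.

Unambiguous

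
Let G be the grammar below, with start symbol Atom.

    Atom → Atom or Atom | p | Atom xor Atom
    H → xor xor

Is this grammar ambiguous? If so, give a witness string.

Witness: p or p or p

Derivation 1: Atom ⇒ Atom or Atom ⇒ Atom or Atom or Atom ⇒ p or Atom or Atom ⇒ p or p or Atom ⇒ p or p or p
Derivation 2: Atom ⇒ Atom or Atom ⇒ p or Atom ⇒ p or Atom or Atom ⇒ p or p or Atom ⇒ p or p or p

Two distinct leftmost derivations for the same string.

Ambiguous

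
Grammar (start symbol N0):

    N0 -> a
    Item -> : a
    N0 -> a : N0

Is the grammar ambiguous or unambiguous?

Unambiguous

(Item is unreachable from N0, so its rules don't affect L(N0).) Right-recursive list with a separator: after each atom, whether the separator follows determines the rule. One parse per string.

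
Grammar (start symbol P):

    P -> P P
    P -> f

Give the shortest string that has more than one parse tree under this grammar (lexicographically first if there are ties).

f f f

length 1: no string has ≥2 trees
length 2: no string has ≥2 trees
length 3: f f f has 2 parse trees

Two derivations of f f f:
  P ⇒ P P ⇒ P P P ⇒ f P P ⇒ f f P ⇒ f f f
  P ⇒ P P ⇒ f P ⇒ f P P ⇒ f f P ⇒ f f f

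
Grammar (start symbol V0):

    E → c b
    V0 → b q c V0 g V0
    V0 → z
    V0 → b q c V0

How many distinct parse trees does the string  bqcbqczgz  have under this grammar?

2

Parse trees for bqcbqczgz:
  [V0 b q c [V0 b q c [V0 z]] g [V0 z]]
  [V0 b q c [V0 b q c [V0 z] g [V0 z]]]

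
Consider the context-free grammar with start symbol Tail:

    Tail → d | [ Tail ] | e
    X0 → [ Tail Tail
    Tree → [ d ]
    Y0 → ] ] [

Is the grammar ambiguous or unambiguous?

(X0, Tree, Y0 are unreachable from Tail, so their rules don't affect L(Tail).) L(Tail) is { openⁿ atom closeⁿ : n ≥ 0 }. The bracket depth fixes n, and the derivation is forced at every step.

Unambiguous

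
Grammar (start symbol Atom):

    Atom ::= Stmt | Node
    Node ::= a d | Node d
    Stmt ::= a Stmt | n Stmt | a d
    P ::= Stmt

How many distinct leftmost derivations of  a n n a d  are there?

Parse trees for a n n a d:
  [Atom [Stmt a [Stmt n [Stmt n [Stmt a d]]]]]

1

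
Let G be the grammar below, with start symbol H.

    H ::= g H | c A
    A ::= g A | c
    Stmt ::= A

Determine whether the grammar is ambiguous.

(Stmt is unreachable from H, so its rules don't affect L(H).) The reachable rules are right-linear with at most one rule per (nonterminal, next-terminal) pair. Each input token forces the next rule, so parsing is deterministic.

Unambiguous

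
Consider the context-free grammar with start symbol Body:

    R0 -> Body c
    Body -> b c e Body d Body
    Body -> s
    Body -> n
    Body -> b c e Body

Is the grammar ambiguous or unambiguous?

Ambiguous

Witness: b c e b c e n d n

Derivation 1: Body ⇒ b c e Body d Body ⇒ b c e b c e Body d Body ⇒ b c e b c e n d Body ⇒ b c e b c e n d n
Derivation 2: Body ⇒ b c e Body ⇒ b c e b c e Body d Body ⇒ b c e b c e n d Body ⇒ b c e b c e n d n

Two distinct leftmost derivations for the same string.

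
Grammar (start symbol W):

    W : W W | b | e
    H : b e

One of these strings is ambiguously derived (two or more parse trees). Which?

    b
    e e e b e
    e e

b: 1 tree
e e e b e: 14 trees
e e: 1 tree

e e e b e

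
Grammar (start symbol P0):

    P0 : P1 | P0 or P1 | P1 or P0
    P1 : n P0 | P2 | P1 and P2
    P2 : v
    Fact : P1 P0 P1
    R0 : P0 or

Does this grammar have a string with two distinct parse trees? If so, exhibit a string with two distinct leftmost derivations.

Ambiguous

Witness: v or v

Derivation 1: P0 ⇒ P0 or P1 ⇒ P1 or P1 ⇒ P2 or P1 ⇒ v or P1 ⇒ v or P2 ⇒ v or v
Derivation 2: P0 ⇒ P1 or P0 ⇒ P2 or P0 ⇒ v or P0 ⇒ v or P1 ⇒ v or P2 ⇒ v or v

Two distinct leftmost derivations for the same string.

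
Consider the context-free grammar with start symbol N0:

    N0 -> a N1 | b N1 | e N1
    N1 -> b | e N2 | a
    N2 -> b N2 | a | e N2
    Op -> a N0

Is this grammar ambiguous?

Only N0, N1, N2 are reachable from N0; ignoring the rest: Each reachable nonterminal has at most one production per leading terminal, and all productions are right-linear; the derivation is determined token-by-token.

Unambiguous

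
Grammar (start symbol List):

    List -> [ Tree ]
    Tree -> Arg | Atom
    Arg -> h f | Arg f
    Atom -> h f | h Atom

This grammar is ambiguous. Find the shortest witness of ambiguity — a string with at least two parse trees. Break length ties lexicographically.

length 4: [ h f ] has 2 parse trees

Two derivations of [ h f ]:
  List ⇒ [ Tree ] ⇒ [ Arg ] ⇒ [ h f ]
  List ⇒ [ Tree ] ⇒ [ Atom ] ⇒ [ h f ]

[ h f ]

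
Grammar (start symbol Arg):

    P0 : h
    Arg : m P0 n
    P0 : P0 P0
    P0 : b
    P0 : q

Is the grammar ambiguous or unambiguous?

Ambiguous

Witness: m b b b n

Derivation 1: Arg ⇒ m P0 n ⇒ m P0 P0 n ⇒ m P0 P0 P0 n ⇒ m b P0 P0 n ⇒ m b b P0 n ⇒ m b b b n
Derivation 2: Arg ⇒ m P0 n ⇒ m P0 P0 n ⇒ m b P0 n ⇒ m b P0 P0 n ⇒ m b b P0 n ⇒ m b b b n

Two distinct leftmost derivations for the same string.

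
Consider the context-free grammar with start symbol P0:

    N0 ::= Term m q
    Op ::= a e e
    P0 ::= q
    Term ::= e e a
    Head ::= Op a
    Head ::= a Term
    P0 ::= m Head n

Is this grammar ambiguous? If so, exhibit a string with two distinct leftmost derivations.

Witness: m a e e a n

Derivation 1: P0 ⇒ m Head n ⇒ m Op a n ⇒ m a e e a n
Derivation 2: P0 ⇒ m Head n ⇒ m a Term n ⇒ m a e e a n

Two distinct leftmost derivations for the same string.

Ambiguous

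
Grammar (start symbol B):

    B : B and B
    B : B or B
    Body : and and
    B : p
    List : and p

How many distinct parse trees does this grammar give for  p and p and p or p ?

Parse trees for p and p and p or p:
  [B [B p] and [B [B p] and [B [B p] or [B p]]]]
  [B [B p] and [B [B [B p] and [B p]] or [B p]]]
  [B [B [B p] and [B p]] and [B [B p] or [B p]]]
  [B [B [B p] and [B [B p] and [B p]]] or [B p]]
  [B [B [B [B p] and [B p]] and [B p]] or [B p]]

5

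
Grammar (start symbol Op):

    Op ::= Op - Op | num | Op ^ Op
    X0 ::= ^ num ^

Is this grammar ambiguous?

Ambiguous

Witness: num - num - num

Derivation 1: Op ⇒ Op - Op ⇒ Op - Op - Op ⇒ num - Op - Op ⇒ num - num - Op ⇒ num - num - num
Derivation 2: Op ⇒ Op - Op ⇒ num - Op ⇒ num - Op - Op ⇒ num - num - Op ⇒ num - num - num

Two distinct leftmost derivations for the same string.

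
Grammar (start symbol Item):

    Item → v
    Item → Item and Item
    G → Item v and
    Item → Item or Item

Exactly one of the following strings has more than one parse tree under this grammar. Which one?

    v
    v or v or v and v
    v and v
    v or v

v: 1 tree
v or v or v and v: 5 trees
v and v: 1 tree
v or v: 1 tree

v or v or v and v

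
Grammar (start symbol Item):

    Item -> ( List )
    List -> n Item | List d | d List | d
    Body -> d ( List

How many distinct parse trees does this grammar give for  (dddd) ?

Parse trees for (dddd):
  [Item ( [List [List [List [List d] d] d] d] )]
  [Item ( [List [List [List d [List d]] d] d] )]
  [Item ( [List [List d [List [List d] d]] d] )]
  [Item ( [List [List d [List d [List d]]] d] )]
  [Item ( [List d [List [List [List d] d] d]] )]
  [Item ( [List d [List [List d [List d]] d]] )]
  [Item ( [List d [List d [List [List d] d]]] )]
  [Item ( [List d [List d [List d [List d]]]] )]

8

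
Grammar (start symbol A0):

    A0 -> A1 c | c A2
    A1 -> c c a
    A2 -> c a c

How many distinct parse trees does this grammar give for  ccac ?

2

Parse trees for ccac:
  [A0 [A1 c c a] c]
  [A0 c [A2 c a c]]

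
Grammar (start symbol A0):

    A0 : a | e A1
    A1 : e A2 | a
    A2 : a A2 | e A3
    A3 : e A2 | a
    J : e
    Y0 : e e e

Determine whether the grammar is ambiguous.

Unambiguous

Only A0, A1, A2, A3 are reachable from A0; ignoring the rest: Restricted to the reachable nonterminals, every rule has the form A → t or A → t B, and no two rules for the same A share a first terminal. The grammar encodes a DFA — one run per string.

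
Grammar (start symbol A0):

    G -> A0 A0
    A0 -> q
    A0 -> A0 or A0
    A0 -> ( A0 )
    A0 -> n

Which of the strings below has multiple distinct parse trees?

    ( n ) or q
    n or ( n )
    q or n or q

( n ) or q: 1 tree
n or ( n ): 1 tree
q or n or q: 2 trees

q or n or q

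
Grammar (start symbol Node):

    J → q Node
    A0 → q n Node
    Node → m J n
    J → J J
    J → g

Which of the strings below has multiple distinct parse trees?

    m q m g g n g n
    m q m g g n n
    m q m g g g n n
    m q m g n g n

m q m g g n g n: 1 tree
m q m g g n n: 1 tree
m q m g g g n n: 2 trees
m q m g n g n: 1 tree

m q m g g g n n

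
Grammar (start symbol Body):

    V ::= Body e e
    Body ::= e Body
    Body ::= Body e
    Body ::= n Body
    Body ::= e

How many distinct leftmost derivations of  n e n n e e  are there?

6

Parse trees for n e n n e e:
  [Body [Body n [Body e [Body n [Body n [Body e]]]]] e]
  [Body n [Body e [Body [Body n [Body n [Body e]]] e]]]
  [Body n [Body e [Body n [Body [Body n [Body e]] e]]]]
  [Body n [Body e [Body n [Body n [Body e [Body e]]]]]]
  [Body n [Body e [Body n [Body n [Body [Body e] e]]]]]
  [Body n [Body [Body e [Body n [Body n [Body e]]]] e]]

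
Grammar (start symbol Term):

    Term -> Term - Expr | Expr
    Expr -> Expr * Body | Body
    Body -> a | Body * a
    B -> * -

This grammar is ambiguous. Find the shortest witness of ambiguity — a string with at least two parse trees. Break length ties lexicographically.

a * a

length 1: no string has ≥2 trees
length 3: a * a has 2 parse trees

Two derivations of a * a:
  Term ⇒ Expr ⇒ Expr * Body ⇒ Body * Body ⇒ a * Body ⇒ a * a
  Term ⇒ Expr ⇒ Body ⇒ Body * a ⇒ a * a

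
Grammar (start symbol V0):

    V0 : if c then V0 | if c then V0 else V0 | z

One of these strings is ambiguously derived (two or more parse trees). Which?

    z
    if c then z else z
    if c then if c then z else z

z: 1 tree
if c then z else z: 1 tree
if c then if c then z else z: 2 trees

if c then if c then z else z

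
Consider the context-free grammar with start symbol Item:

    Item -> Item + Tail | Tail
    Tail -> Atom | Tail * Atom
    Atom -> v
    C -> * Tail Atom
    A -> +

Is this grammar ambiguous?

Unambiguous

Only Item, Tail, Atom are reachable from Item; ignoring the rest: Item → Item + Tail | Tail  ;  Tail → Tail * Atom | Atom  — a left-associative chain with Atom at the bottom. Each string factors uniquely by precedence.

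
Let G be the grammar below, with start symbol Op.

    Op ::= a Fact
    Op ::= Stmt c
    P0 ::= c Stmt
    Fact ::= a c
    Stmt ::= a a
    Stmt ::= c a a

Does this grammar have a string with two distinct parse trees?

Ambiguous

Witness: a a c

Derivation 1: Op ⇒ a Fact ⇒ a a c
Derivation 2: Op ⇒ Stmt c ⇒ a a c

Two distinct leftmost derivations for the same string.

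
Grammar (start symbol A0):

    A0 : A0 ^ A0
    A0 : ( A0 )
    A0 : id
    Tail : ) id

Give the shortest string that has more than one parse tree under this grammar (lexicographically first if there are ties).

id ^ id ^ id

length 1: no string has ≥2 trees
length 3: no string has ≥2 trees
length 5: id ^ id ^ id has 2 parse trees

Two derivations of id ^ id ^ id:
  A0 ⇒ A0 ^ A0 ⇒ A0 ^ A0 ^ A0 ⇒ id ^ A0 ^ A0 ⇒ id ^ id ^ A0 ⇒ id ^ id ^ id
  A0 ⇒ A0 ^ A0 ⇒ id ^ A0 ⇒ id ^ A0 ^ A0 ⇒ id ^ id ^ A0 ⇒ id ^ id ^ id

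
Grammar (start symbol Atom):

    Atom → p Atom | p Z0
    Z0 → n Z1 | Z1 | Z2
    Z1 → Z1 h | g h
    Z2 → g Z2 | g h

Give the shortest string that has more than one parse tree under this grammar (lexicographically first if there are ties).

length 3: p g h has 2 parse trees

Two derivations of p g h:
  Atom ⇒ p Z0 ⇒ p Z1 ⇒ p g h
  Atom ⇒ p Z0 ⇒ p Z2 ⇒ p g h

p g h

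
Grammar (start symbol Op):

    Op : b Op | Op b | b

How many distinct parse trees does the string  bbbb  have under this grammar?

Parse trees for bbbb:
  [Op b [Op b [Op b [Op b]]]]
  [Op b [Op b [Op [Op b] b]]]
  [Op b [Op [Op b [Op b]] b]]
  [Op b [Op [Op [Op b] b] b]]
  [Op [Op b [Op b [Op b]]] b]
  [Op [Op b [Op [Op b] b]] b]
  [Op [Op [Op b [Op b]] b] b]
  [Op [Op [Op [Op b] b] b] b]

8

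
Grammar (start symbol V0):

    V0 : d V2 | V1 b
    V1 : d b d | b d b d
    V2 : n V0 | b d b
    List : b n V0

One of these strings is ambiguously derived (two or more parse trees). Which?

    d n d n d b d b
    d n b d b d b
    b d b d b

d n d n d b d b

d n d n d b d b: 2 trees
d n b d b d b: 1 tree
b d b d b: 1 tree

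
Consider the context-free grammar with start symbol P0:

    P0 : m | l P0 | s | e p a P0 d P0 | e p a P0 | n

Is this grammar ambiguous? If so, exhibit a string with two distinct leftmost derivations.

Ambiguous

Witness: e p a e p a m d m

Derivation 1: P0 ⇒ e p a P0 d P0 ⇒ e p a e p a P0 d P0 ⇒ e p a e p a m d P0 ⇒ e p a e p a m d m
Derivation 2: P0 ⇒ e p a P0 ⇒ e p a e p a P0 d P0 ⇒ e p a e p a m d P0 ⇒ e p a e p a m d m

Two distinct leftmost derivations for the same string.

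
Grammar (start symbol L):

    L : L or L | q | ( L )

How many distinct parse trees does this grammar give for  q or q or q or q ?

Parse trees for q or q or q or q:
  [L [L q] or [L [L q] or [L [L q] or [L q]]]]
  [L [L q] or [L [L [L q] or [L q]] or [L q]]]
  [L [L [L q] or [L q]] or [L [L q] or [L q]]]
  [L [L [L q] or [L [L q] or [L q]]] or [L q]]
  [L [L [L [L q] or [L q]] or [L q]] or [L q]]

5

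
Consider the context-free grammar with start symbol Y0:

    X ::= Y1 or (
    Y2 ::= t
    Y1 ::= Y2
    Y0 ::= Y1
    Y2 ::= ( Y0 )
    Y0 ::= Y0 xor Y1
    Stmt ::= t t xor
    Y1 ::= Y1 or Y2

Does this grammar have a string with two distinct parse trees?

Only Y0, Y1, Y2 are reachable from Y0; ignoring the rest: The grammar is stratified — Y0 handles 'xor' (left-recursive), Y1 handles 'or', Y2 atoms. Each operator has a fixed associativity and precedence level, so every string has one parse.

Unambiguous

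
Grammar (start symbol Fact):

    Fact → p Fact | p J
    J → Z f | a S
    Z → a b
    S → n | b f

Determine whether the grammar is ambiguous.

Ambiguous

Witness: p a b f

Derivation 1: Fact ⇒ p J ⇒ p Z f ⇒ p a b f
Derivation 2: Fact ⇒ p J ⇒ p a S ⇒ p a b f

Two distinct leftmost derivations for the same string.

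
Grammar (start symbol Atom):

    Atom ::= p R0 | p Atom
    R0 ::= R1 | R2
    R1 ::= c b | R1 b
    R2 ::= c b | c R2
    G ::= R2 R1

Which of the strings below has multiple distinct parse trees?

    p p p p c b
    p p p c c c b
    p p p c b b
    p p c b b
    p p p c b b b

p p p p c b

p p p p c b: 2 trees
p p p c c c b: 1 tree
p p p c b b: 1 tree
p p c b b: 1 tree
p p p c b b b: 1 tree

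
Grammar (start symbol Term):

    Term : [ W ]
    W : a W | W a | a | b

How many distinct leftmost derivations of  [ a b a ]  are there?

Parse trees for [ a b a ]:
  [Term [ [W a [W [W b] a]] ]]
  [Term [ [W [W a [W b]] a] ]]

2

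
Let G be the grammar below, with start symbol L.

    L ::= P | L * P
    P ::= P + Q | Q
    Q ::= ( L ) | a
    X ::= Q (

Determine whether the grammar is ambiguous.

Unambiguous

Only L, P, Q are reachable from L; ignoring the rest: This is a standard precedence ladder (L over P over Q), with each level left-recursive on its own operator ('*' at L, '+' at P). That structure is LR(1), hence unambiguous.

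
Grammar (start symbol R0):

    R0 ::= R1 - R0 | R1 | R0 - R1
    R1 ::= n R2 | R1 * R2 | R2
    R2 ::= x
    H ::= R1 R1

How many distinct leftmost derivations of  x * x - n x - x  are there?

4

Parse trees for x * x - n x - x:
  [R0 [R1 [R1 [R2 x]] * [R2 x]] - [R0 [R1 n [R2 x]] - [R0 [R1 [R2 x]]]]]
  [R0 [R1 [R1 [R2 x]] * [R2 x]] - [R0 [R0 [R1 n [R2 x]]] - [R1 [R2 x]]]]
  [R0 [R0 [R1 [R1 [R2 x]] * [R2 x]] - [R0 [R1 n [R2 x]]]] - [R1 [R2 x]]]
  [R0 [R0 [R0 [R1 [R1 [R2 x]] * [R2 x]]] - [R1 n [R2 x]]] - [R1 [R2 x]]]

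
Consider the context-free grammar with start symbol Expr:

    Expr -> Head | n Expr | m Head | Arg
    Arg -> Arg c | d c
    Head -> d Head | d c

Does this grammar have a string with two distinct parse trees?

Ambiguous

Witness: d c

Derivation 1: Expr ⇒ Head ⇒ d c
Derivation 2: Expr ⇒ Arg ⇒ d c

Two distinct leftmost derivations for the same string.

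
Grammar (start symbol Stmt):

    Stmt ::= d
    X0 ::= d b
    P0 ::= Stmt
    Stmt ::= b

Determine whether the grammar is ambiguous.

Only Stmt is reachable from Stmt; ignoring the rest: The reachable rules are right-linear with at most one rule per (nonterminal, next-terminal) pair. Each input token forces the next rule, so parsing is deterministic.

Unambiguous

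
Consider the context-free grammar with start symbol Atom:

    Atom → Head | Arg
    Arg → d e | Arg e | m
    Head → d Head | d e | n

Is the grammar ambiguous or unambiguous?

Witness: d e

Derivation 1: Atom ⇒ Head ⇒ d e
Derivation 2: Atom ⇒ Arg ⇒ d e

Two distinct leftmost derivations for the same string.

Ambiguous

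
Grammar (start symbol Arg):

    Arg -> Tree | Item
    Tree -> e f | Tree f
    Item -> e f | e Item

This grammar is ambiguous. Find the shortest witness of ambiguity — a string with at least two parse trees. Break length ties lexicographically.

length 2: e f has 2 parse trees

Two derivations of e f:
  Arg ⇒ Tree ⇒ e f
  Arg ⇒ Item ⇒ e f

e f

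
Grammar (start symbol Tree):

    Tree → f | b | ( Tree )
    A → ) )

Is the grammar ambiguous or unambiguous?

Unambiguous

(A is unreachable from Tree, so its rules don't affect L(Tree).) L(Tree) is { openⁿ atom closeⁿ : n ≥ 0 }. The bracket depth fixes n, and the derivation is forced at every step.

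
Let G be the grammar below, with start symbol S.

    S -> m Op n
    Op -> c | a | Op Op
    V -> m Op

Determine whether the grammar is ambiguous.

Witness: m a a a n

Derivation 1: S ⇒ m Op n ⇒ m Op Op n ⇒ m a Op n ⇒ m a Op Op n ⇒ m a a Op n ⇒ m a a a n
Derivation 2: S ⇒ m Op n ⇒ m Op Op n ⇒ m Op Op Op n ⇒ m a Op Op n ⇒ m a a Op n ⇒ m a a a n

Two distinct leftmost derivations for the same string.

Ambiguous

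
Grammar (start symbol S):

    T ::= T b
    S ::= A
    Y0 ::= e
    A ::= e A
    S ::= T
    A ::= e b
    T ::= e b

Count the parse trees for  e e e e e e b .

Parse trees for e e e e e e b:
  [S [A e [A e [A e [A e [A e [A e b]]]]]]]

1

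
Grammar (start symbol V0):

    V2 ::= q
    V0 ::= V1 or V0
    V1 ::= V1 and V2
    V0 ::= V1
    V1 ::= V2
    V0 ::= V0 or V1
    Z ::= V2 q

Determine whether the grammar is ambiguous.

Witness: q or q

Derivation 1: V0 ⇒ V1 or V0 ⇒ V2 or V0 ⇒ q or V0 ⇒ q or V1 ⇒ q or V2 ⇒ q or q
Derivation 2: V0 ⇒ V0 or V1 ⇒ V1 or V1 ⇒ V2 or V1 ⇒ q or V1 ⇒ q or V2 ⇒ q or q

Two distinct leftmost derivations for the same string.

Ambiguous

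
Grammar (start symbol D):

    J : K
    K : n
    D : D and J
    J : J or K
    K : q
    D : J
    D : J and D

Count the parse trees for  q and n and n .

4

Parse trees for q and n and n:
  [D [D [D [J [K q]]] and [J [K n]]] and [J [K n]]]
  [D [D [J [K q]] and [D [J [K n]]]] and [J [K n]]]
  [D [J [K q]] and [D [D [J [K n]]] and [J [K n]]]]
  [D [J [K q]] and [D [J [K n]] and [D [J [K n]]]]]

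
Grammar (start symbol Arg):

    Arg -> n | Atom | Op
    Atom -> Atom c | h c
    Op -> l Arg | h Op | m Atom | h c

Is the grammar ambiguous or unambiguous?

Ambiguous

Witness: h c

Derivation 1: Arg ⇒ Atom ⇒ h c
Derivation 2: Arg ⇒ Op ⇒ h c

Two distinct leftmost derivations for the same string.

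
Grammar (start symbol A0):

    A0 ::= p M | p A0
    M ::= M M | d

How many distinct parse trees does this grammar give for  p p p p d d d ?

Parse trees for p p p p d d d:
  [A0 p [A0 p [A0 p [A0 p [M [M d] [M [M d] [M d]]]]]]]
  [A0 p [A0 p [A0 p [A0 p [M [M [M d] [M d]] [M d]]]]]]

2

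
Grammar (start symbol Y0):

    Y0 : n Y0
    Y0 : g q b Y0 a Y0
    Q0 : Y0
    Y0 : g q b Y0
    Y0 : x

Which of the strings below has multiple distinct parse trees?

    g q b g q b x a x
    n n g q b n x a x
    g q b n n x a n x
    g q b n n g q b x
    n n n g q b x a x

g q b g q b x a x

g q b g q b x a x: 2 trees
n n g q b n x a x: 1 tree
g q b n n x a n x: 1 tree
g q b n n g q b x: 1 tree
n n n g q b x a x: 1 tree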